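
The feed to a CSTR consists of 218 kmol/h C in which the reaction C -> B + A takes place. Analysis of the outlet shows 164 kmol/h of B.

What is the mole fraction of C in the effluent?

For B: n = n₀ + 1ξ → 164 = 0 + 1ξ, giving ξ = 164 kmol/h.
Outlet amounts (n = n₀ + ν ξ):
  C: 218 − 1(164) = 54
  B: 0 + 1(164) = 164
  A: 0 + 1(164) = 164
Total out = 382 kmol/h; y_C = 54 / 382 = 0.1414.

0.141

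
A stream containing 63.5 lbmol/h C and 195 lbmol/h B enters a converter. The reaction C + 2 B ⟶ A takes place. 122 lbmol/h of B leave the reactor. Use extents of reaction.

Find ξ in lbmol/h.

ξ = 36.5 lbmol/h

For B: n = n₀ − 2ξ → 122 = 195 − 2ξ, giving ξ = 36.5 lbmol/h.
Outlet amounts (n = n₀ + ν ξ):
  C: 63.5 − 1(36.5) = 27
  B: 195 − 2(36.5) = 122
  A: 0 + 1(36.5) = 36.5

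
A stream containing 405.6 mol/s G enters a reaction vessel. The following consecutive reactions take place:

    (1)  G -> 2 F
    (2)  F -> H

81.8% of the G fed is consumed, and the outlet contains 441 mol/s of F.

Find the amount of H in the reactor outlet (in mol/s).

Conversion of G: G consumed = 1ξ₁ = 0.818 × 405.6 → ξ₁ = 331.8 mol/s.
F balance: n_F = 0 + 2ξ₁ − 1ξ₂ = 441 → ξ₂ = (2·331.8 − 441)/1 = 222.6 mol/s.
Outlet amounts (n = n₀ + Σ ν·ξ):
  G: 405.6 − 1(331.8) = 73.82
  F: 0 + 2(331.8) − 1(222.6) = 441
  H: 0 + 1(222.6) = 222.6

223 mol/s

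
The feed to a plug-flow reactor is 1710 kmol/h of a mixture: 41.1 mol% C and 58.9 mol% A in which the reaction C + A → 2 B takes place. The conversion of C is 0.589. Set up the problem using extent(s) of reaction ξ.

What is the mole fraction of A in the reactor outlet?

0.347

C reacted = 0.589 × 702.8 = 414 kmol/h; ν_C = −1, so ξ = 414/1 = 414 kmol/h.
Outlet amounts (n = n₀ + ν ξ):
  C: 702.8 − 1(414) = 288.9
  A: 1007 − 1(414) = 593.2
  B: 0 + 2(414) = 827.9
Total out = 1710 kmol/h; y_A = 593.2 / 1710 = 0.3469.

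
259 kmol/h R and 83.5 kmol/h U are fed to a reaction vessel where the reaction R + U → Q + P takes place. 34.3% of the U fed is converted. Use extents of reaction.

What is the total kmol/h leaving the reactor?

342 kmol/h

U reacted = 0.343 × 83.5 = 28.64 kmol/h; ν_U = −1, so ξ = 28.64/1 = 28.64 kmol/h.
Outlet amounts (n = n₀ + ν ξ):
  R: 259 − 1(28.64) = 230.4
  U: 83.5 − 1(28.64) = 54.86
  Q: 0 + 1(28.64) = 28.64
  P: 0 + 1(28.64) = 28.64
Total out = 230.4 + 54.86 + 28.64 + 28.64 = 342.5 kmol/h.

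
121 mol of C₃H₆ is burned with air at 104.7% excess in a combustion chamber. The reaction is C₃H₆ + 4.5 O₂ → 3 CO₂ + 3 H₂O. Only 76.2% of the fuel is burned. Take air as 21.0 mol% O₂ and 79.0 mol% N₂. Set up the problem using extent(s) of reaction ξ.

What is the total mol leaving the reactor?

Stoichiometric O₂ = 4.5 × 121 = 544.5 mol; O₂ fed = 544.5 × 2.047 = 1115 mol.
N₂ fed = 1115 × 79/21 = 4193 mol.
Fuel reacted = 0.762 × 121 → ξ = 92.2 mol.
Outlet (n = n₀ + ν ξ):
  C₃H₆: 121 − 1(92.2) = 28.8
  O₂: 1115 − 4.5(92.2) = 699.7
  N₂: 4193 (inert)
  CO₂: 0 + 3(92.2) = 276.6
  H₂O: 0 + 3(92.2) = 276.6
Total out = 28.8 + 699.7 + 4193 + 276.6 + 276.6 = 5475 mol.

5470 mol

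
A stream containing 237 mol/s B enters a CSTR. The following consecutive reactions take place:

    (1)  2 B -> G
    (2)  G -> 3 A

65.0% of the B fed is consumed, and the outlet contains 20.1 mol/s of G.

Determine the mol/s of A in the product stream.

171 mol/s

Conversion of B: B consumed = 2ξ₁ = 0.65 × 237 → ξ₁ = 77.03 mol/s.
G balance: n_G = 0 + 1ξ₁ − 1ξ₂ = 20.1 → ξ₂ = (1·77.03 − 20.1)/1 = 56.93 mol/s.
Outlet amounts (n = n₀ + Σ ν·ξ):
  B: 237 − 2(77.03) = 82.95
  G: 0 + 1(77.03) − 1(56.93) = 20.1
  A: 0 + 3(56.93) = 170.8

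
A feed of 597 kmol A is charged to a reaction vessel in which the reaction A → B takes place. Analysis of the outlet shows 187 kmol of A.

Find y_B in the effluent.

For A: n = n₀ − 1ξ → 187 = 597 − 1ξ, giving ξ = 410 kmol.
Outlet amounts (n = n₀ + ν ξ):
  A: 597 − 1(410) = 187
  B: 0 + 1(410) = 410
Total out = 597 kmol; y_B = 410 / 597 = 0.6868.

0.687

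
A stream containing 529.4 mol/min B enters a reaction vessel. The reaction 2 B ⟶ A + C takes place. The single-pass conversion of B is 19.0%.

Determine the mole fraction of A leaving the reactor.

0.095

B reacted = 0.19 × 529.4 = 100.6 mol/min; ν_B = −2, so ξ = 100.6/2 = 50.29 mol/min.
Outlet amounts (n = n₀ + ν ξ):
  B: 529.4 − 2(50.29) = 428.8
  A: 0 + 1(50.29) = 50.29
  C: 0 + 1(50.29) = 50.29
Total out = 529.4 mol/min; y_A = 50.29 / 529.4 = 0.095.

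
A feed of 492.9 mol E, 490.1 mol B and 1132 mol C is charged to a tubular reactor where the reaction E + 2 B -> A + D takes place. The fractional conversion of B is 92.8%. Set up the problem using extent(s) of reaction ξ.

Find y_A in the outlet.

0.12

B reacted = 0.928 × 490.1 = 454.8 mol; ν_B = −2, so ξ = 454.8/2 = 227.4 mol.
Outlet amounts (n = n₀ + ν ξ):
  E: 492.9 − 1(227.4) = 265.5
  B: 490.1 − 2(227.4) = 35.29
  A: 0 + 1(227.4) = 227.4
  D: 0 + 1(227.4) = 227.4
  C: 1132 (inert)
Total out = 1888 mol; y_A = 227.4 / 1888 = 0.1205.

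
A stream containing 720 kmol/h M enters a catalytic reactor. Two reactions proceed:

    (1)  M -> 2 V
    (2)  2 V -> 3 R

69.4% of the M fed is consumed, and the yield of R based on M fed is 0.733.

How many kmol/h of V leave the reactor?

648 kmol/h

Conversion of M: M consumed = 1ξ₁ = 0.694 × 720 → ξ₁ = 499.7 kmol/h.
Yield of R: 3ξ₂ / 720 = 0.733 → ξ₂ = 175.9 kmol/h.
Outlet amounts (n = n₀ + Σ ν·ξ):
  M: 720 − 1(499.7) = 220.3
  V: 0 + 2(499.7) − 2(175.9) = 647.5
  R: 0 + 3(175.9) = 527.8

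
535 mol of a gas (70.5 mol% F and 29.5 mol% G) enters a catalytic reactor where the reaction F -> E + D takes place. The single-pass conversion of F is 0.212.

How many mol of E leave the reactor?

F reacted = 0.212 × 377.2 = 79.96 mol; ν_F = −1, so ξ = 79.96/1 = 79.96 mol.
Outlet amounts (n = n₀ + ν ξ):
  F: 377.2 − 1(79.96) = 297.2
  E: 0 + 1(79.96) = 79.96
  D: 0 + 1(79.96) = 79.96
  G: 157.8 (inert)

80 mol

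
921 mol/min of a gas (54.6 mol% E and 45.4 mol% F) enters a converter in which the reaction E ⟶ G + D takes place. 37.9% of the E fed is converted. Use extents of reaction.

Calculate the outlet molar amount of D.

E reacted = 0.379 × 502.9 = 190.6 mol/min; ν_E = −1, so ξ = 190.6/1 = 190.6 mol/min.
Outlet amounts (n = n₀ + ν ξ):
  E: 502.9 − 1(190.6) = 312.3
  G: 0 + 1(190.6) = 190.6
  D: 0 + 1(190.6) = 190.6
  F: 418.1 (inert)

191 mol/min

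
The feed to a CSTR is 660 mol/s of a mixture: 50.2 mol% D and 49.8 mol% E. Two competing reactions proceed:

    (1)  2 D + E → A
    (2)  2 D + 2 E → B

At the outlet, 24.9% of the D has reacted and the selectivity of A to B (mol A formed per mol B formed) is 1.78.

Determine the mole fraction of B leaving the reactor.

Conversion of D: D consumed = 0.249 × 331.3 = 82.5 mol/s = 2ξ₁ + 2ξ₂.
Selectivity: 1ξ₁ / (1ξ₂) = 1.78 → ξ₁ = 1.78 ξ₂.
Substitute: (2·1.78 + 2) ξ₂ = 82.5 → ξ₂ = 14.84 mol/s, ξ₁ = 26.41 mol/s.
Outlet amounts (n = n₀ + Σ ν·ξ):
  D: 331.3 − 2(26.41) − 2(14.84) = 248.8
  E: 328.7 − 1(26.41) − 2(14.84) = 272.6
  A: 0 + 1(26.41) = 26.41
  B: 0 + 1(14.84) = 14.84
Total out = 562.7 mol/s; y_B = 14.84 / 562.7 = 0.02637.

0.0264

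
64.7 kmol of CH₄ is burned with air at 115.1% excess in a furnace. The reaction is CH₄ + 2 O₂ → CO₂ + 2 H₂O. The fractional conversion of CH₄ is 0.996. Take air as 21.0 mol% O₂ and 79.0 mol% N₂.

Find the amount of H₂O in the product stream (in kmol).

Stoichiometric O₂ = 2 × 64.7 = 129.4 kmol; O₂ fed = 129.4 × 2.151 = 278.3 kmol.
N₂ fed = 278.3 × 79/21 = 1047 kmol.
Fuel reacted = 0.996 × 64.7 → ξ = 64.44 kmol.
Outlet (n = n₀ + ν ξ):
  CH₄: 64.7 − 1(64.44) = 0.2588
  O₂: 278.3 − 2(64.44) = 149.5
  N₂: 1047 (inert)
  CO₂: 0 + 1(64.44) = 64.44
  H₂O: 0 + 2(64.44) = 128.9

129 kmol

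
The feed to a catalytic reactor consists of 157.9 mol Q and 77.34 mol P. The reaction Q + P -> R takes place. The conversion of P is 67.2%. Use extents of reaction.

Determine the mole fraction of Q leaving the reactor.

0.578

P reacted = 0.672 × 77.34 = 51.97 mol; ν_P = −1, so ξ = 51.97/1 = 51.97 mol.
Outlet amounts (n = n₀ + ν ξ):
  Q: 157.9 − 1(51.97) = 105.9
  P: 77.34 − 1(51.97) = 25.37
  R: 0 + 1(51.97) = 51.97
Total out = 183.3 mol; y_Q = 105.9 / 183.3 = 0.578.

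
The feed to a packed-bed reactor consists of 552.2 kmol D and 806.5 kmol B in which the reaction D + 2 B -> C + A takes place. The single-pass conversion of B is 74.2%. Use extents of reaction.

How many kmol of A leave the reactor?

299 kmol

B reacted = 0.742 × 806.5 = 598.4 kmol; ν_B = −2, so ξ = 598.4/2 = 299.2 kmol.
Outlet amounts (n = n₀ + ν ξ):
  D: 552.2 − 1(299.2) = 253
  B: 806.5 − 2(299.2) = 208.1
  C: 0 + 1(299.2) = 299.2
  A: 0 + 1(299.2) = 299.2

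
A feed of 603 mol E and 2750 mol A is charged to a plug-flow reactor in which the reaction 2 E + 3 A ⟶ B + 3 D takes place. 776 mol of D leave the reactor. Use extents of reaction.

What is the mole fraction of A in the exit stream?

For D: n = n₀ + 3ξ → 776 = 0 + 3ξ, giving ξ = 258.7 mol.
Outlet amounts (n = n₀ + ν ξ):
  E: 603 − 2(258.7) = 85.67
  A: 2750 − 3(258.7) = 1974
  B: 0 + 1(258.7) = 258.7
  D: 0 + 3(258.7) = 776
Total out = 3094 mol; y_A = 1974 / 3094 = 0.6379.

0.638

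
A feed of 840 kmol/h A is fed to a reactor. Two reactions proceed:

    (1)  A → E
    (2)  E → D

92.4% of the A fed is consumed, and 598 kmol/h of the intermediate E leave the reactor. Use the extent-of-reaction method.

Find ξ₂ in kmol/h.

Conversion of A: A consumed = 1ξ₁ = 0.924 × 840 → ξ₁ = 776.2 kmol/h.
E balance: n_E = 0 + 1ξ₁ − 1ξ₂ = 598 → ξ₂ = (1·776.2 − 598)/1 = 178.2 kmol/h.
Outlet amounts (n = n₀ + Σ ν·ξ):
  A: 840 − 1(776.2) = 63.84
  E: 0 + 1(776.2) − 1(178.2) = 598
  D: 0 + 1(178.2) = 178.2

ξ₂ = 178 kmol/h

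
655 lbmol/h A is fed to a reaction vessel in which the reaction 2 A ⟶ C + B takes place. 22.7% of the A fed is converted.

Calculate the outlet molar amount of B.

A reacted = 0.227 × 655 = 148.7 lbmol/h; ν_A = −2, so ξ = 148.7/2 = 74.34 lbmol/h.
Outlet amounts (n = n₀ + ν ξ):
  A: 655 − 2(74.34) = 506.3
  C: 0 + 1(74.34) = 74.34
  B: 0 + 1(74.34) = 74.34

74.3 lbmol/h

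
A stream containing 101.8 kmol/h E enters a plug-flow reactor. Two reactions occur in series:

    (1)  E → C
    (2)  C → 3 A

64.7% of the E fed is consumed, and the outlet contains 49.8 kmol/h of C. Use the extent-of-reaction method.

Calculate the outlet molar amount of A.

48.2 kmol/h

Conversion of E: E consumed = 1ξ₁ = 0.647 × 101.8 → ξ₁ = 65.86 kmol/h.
C balance: n_C = 0 + 1ξ₁ − 1ξ₂ = 49.8 → ξ₂ = (1·65.86 − 49.8)/1 = 16.06 kmol/h.
Outlet amounts (n = n₀ + Σ ν·ξ):
  E: 101.8 − 1(65.86) = 35.94
  C: 0 + 1(65.86) − 1(16.06) = 49.8
  A: 0 + 3(16.06) = 48.19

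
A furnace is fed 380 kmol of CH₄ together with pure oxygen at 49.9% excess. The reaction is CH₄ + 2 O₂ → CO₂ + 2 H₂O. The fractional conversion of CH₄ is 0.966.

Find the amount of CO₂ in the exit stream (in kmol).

367 kmol

Stoichiometric O₂ = 2 × 380 = 760 kmol; O₂ fed = 760 × 1.499 = 1139 kmol.
Fuel reacted = 0.966 × 380 → ξ = 367.1 kmol.
Outlet (n = n₀ + ν ξ):
  CH₄: 380 − 1(367.1) = 12.92
  O₂: 1139 − 2(367.1) = 405.1
  CO₂: 0 + 1(367.1) = 367.1
  H₂O: 0 + 2(367.1) = 734.2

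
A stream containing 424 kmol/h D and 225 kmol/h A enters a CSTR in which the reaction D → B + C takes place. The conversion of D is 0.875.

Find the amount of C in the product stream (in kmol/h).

D reacted = 0.875 × 424 = 371 kmol/h; ν_D = −1, so ξ = 371/1 = 371 kmol/h.
Outlet amounts (n = n₀ + ν ξ):
  D: 424 − 1(371) = 53
  B: 0 + 1(371) = 371
  C: 0 + 1(371) = 371
  A: 225 (inert)

371 kmol/h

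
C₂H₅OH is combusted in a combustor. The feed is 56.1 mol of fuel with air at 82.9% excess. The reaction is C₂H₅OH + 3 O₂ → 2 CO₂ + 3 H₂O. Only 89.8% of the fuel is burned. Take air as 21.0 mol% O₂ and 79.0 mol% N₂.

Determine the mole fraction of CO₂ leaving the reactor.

Stoichiometric O₂ = 3 × 56.1 = 168.3 mol; O₂ fed = 168.3 × 1.829 = 307.8 mol.
N₂ fed = 307.8 × 79/21 = 1158 mol.
Fuel reacted = 0.898 × 56.1 → ξ = 50.38 mol.
Outlet (n = n₀ + ν ξ):
  C₂H₅OH: 56.1 − 1(50.38) = 5.722
  O₂: 307.8 − 3(50.38) = 156.7
  N₂: 1158 (inert)
  CO₂: 0 + 2(50.38) = 100.8
  H₂O: 0 + 3(50.38) = 151.1
Total out = 1572 mol; y_CO₂ = 100.8 / 1572 = 0.06408.

0.0641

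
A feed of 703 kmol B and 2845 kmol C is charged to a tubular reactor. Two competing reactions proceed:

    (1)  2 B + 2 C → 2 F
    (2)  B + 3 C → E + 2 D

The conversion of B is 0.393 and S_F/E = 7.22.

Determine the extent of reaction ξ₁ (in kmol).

Conversion of B: B consumed = 0.393 × 703 = 276.3 kmol = 2ξ₁ + 1ξ₂.
Selectivity: 2ξ₁ / (1ξ₂) = 7.22 → ξ₁ = 3.61 ξ₂.
Substitute: (2·3.61 + 1) ξ₂ = 276.3 → ξ₂ = 33.61 kmol, ξ₁ = 121.3 kmol.
Outlet amounts (n = n₀ + Σ ν·ξ):
  B: 703 − 2(121.3) − 1(33.61) = 426.7
  C: 2845 − 2(121.3) − 3(33.61) = 2501
  F: 0 + 2(121.3) = 242.7
  E: 0 + 1(33.61) = 33.61
  D: 0 + 2(33.61) = 67.22

ξ₁ = 121 kmol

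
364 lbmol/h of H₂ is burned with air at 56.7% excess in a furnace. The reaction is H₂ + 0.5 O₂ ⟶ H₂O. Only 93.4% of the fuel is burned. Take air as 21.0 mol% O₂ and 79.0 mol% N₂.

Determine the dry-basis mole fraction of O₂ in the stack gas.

Stoichiometric O₂ = 0.5 × 364 = 182 lbmol/h; O₂ fed = 182 × 1.567 = 285.2 lbmol/h.
N₂ fed = 285.2 × 79/21 = 1073 lbmol/h.
Fuel reacted = 0.934 × 364 → ξ = 340 lbmol/h.
Outlet (n = n₀ + ν ξ):
  H₂: 364 − 1(340) = 24.02
  O₂: 285.2 − 0.5(340) = 115.2
  N₂: 1073 (inert)
  H₂O: 0 + 1(340) = 340
Dry total = 1212 lbmol/h; y_O₂ (dry) = 115.2 / 1212 = 0.09505.

0.095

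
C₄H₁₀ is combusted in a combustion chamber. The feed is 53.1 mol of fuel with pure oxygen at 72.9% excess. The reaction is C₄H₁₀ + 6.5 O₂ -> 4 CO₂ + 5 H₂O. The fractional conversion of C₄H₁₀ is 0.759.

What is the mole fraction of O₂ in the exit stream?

0.471

Stoichiometric O₂ = 6.5 × 53.1 = 345.2 mol; O₂ fed = 345.2 × 1.729 = 596.8 mol.
Fuel reacted = 0.759 × 53.1 → ξ = 40.3 mol.
Outlet (n = n₀ + ν ξ):
  C₄H₁₀: 53.1 − 1(40.3) = 12.8
  O₂: 596.8 − 6.5(40.3) = 334.8
  CO₂: 0 + 4(40.3) = 161.2
  H₂O: 0 + 5(40.3) = 201.5
Total out = 710.3 mol; y_O₂ = 334.8 / 710.3 = 0.4713.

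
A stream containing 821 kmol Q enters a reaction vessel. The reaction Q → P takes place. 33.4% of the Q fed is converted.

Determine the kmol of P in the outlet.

Q reacted = 0.334 × 821 = 274.2 kmol; ν_Q = −1, so ξ = 274.2/1 = 274.2 kmol.
Outlet amounts (n = n₀ + ν ξ):
  Q: 821 − 1(274.2) = 546.8
  P: 0 + 1(274.2) = 274.2

274 kmol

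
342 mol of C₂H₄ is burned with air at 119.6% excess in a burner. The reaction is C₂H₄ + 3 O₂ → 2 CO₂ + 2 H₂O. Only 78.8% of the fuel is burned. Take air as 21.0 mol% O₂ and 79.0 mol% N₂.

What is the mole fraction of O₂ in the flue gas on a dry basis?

0.137

Stoichiometric O₂ = 3 × 342 = 1026 mol; O₂ fed = 1026 × 2.196 = 2253 mol.
N₂ fed = 2253 × 79/21 = 8476 mol.
Fuel reacted = 0.788 × 342 → ξ = 269.5 mol.
Outlet (n = n₀ + ν ξ):
  C₂H₄: 342 − 1(269.5) = 72.5
  O₂: 2253 − 3(269.5) = 1445
  N₂: 8476 (inert)
  CO₂: 0 + 2(269.5) = 539
  H₂O: 0 + 2(269.5) = 539
Dry total = 10530 mol; y_O₂ (dry) = 1445 / 10530 = 0.1372.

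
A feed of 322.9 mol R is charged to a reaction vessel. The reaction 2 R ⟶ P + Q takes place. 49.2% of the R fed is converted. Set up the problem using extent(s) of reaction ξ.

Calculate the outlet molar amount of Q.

R reacted = 0.492 × 322.9 = 158.9 mol; ν_R = −2, so ξ = 158.9/2 = 79.43 mol.
Outlet amounts (n = n₀ + ν ξ):
  R: 322.9 − 2(79.43) = 164
  P: 0 + 1(79.43) = 79.43
  Q: 0 + 1(79.43) = 79.43

79.4 mol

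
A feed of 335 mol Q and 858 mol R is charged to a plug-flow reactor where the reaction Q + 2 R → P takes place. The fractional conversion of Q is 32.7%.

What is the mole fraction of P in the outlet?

Q reacted = 0.327 × 335 = 109.5 mol; ν_Q = −1, so ξ = 109.5/1 = 109.5 mol.
Outlet amounts (n = n₀ + ν ξ):
  Q: 335 − 1(109.5) = 225.5
  R: 858 − 2(109.5) = 638.9
  P: 0 + 1(109.5) = 109.5
Total out = 973.9 mol; y_P = 109.5 / 973.9 = 0.1125.

0.112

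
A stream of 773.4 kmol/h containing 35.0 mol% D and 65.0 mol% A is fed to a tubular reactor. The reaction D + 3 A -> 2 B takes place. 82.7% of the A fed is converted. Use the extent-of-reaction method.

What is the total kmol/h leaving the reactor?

496 kmol/h

A reacted = 0.827 × 502.7 = 415.7 kmol/h; ν_A = −3, so ξ = 415.7/3 = 138.6 kmol/h.
Outlet amounts (n = n₀ + ν ξ):
  D: 270.7 − 1(138.6) = 132.1
  A: 502.7 − 3(138.6) = 86.97
  B: 0 + 2(138.6) = 277.2
Total out = 132.1 + 86.97 + 277.2 = 496.2 kmol/h.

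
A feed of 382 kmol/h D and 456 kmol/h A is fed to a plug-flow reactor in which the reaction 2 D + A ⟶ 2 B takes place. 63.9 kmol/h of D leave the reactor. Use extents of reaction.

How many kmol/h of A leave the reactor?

297 kmol/h

For D: n = n₀ − 2ξ → 63.9 = 382 − 2ξ, giving ξ = 159.1 kmol/h.
Outlet amounts (n = n₀ + ν ξ):
  D: 382 − 2(159.1) = 63.9
  A: 456 − 1(159.1) = 296.9
  B: 0 + 2(159.1) = 318.1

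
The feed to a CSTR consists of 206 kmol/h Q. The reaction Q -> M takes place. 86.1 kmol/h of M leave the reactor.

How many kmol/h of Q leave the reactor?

120 kmol/h

For M: n = n₀ + 1ξ → 86.1 = 0 + 1ξ, giving ξ = 86.1 kmol/h.
Outlet amounts (n = n₀ + ν ξ):
  Q: 206 − 1(86.1) = 119.9
  M: 0 + 1(86.1) = 86.1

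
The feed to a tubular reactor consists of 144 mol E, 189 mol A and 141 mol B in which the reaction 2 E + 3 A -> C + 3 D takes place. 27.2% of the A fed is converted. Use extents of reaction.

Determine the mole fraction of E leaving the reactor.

0.24

A reacted = 0.272 × 189 = 51.41 mol; ν_A = −3, so ξ = 51.41/3 = 17.14 mol.
Outlet amounts (n = n₀ + ν ξ):
  E: 144 − 2(17.14) = 109.7
  A: 189 − 3(17.14) = 137.6
  C: 0 + 1(17.14) = 17.14
  D: 0 + 3(17.14) = 51.41
  B: 141 (inert)
Total out = 456.9 mol; y_E = 109.7 / 456.9 = 0.2402.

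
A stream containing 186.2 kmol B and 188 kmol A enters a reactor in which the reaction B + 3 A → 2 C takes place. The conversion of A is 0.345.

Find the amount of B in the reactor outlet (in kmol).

165 kmol

A reacted = 0.345 × 188 = 64.86 kmol; ν_A = −3, so ξ = 64.86/3 = 21.62 kmol.
Outlet amounts (n = n₀ + ν ξ):
  B: 186.2 − 1(21.62) = 164.6
  A: 188 − 3(21.62) = 123.1
  C: 0 + 2(21.62) = 43.24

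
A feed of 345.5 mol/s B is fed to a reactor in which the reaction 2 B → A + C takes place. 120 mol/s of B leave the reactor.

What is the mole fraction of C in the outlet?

0.326

For B: n = n₀ − 2ξ → 120 = 345.5 − 2ξ, giving ξ = 112.8 mol/s.
Outlet amounts (n = n₀ + ν ξ):
  B: 345.5 − 2(112.8) = 120
  A: 0 + 1(112.8) = 112.8
  C: 0 + 1(112.8) = 112.8
Total out = 345.5 mol/s; y_C = 112.8 / 345.5 = 0.3263.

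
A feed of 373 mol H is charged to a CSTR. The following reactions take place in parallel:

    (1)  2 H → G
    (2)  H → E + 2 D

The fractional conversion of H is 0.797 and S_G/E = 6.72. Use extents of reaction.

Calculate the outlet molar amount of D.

Conversion of H: H consumed = 0.797 × 373 = 297.3 mol = 2ξ₁ + 1ξ₂.
Selectivity: 1ξ₁ / (1ξ₂) = 6.72 → ξ₁ = 6.72 ξ₂.
Substitute: (2·6.72 + 1) ξ₂ = 297.3 → ξ₂ = 20.59 mol, ξ₁ = 138.3 mol.
Outlet amounts (n = n₀ + Σ ν·ξ):
  H: 373 − 2(138.3) − 1(20.59) = 75.72
  G: 0 + 1(138.3) = 138.3
  E: 0 + 1(20.59) = 20.59
  D: 0 + 2(20.59) = 41.17

41.2 mol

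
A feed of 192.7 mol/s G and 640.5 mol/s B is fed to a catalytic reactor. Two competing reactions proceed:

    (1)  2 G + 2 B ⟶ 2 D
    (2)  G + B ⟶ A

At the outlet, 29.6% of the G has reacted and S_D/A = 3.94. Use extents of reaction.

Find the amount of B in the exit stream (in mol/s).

583 mol/s

Conversion of G: G consumed = 0.296 × 192.7 = 57.04 mol/s = 2ξ₁ + 1ξ₂.
Selectivity: 2ξ₁ / (1ξ₂) = 3.94 → ξ₁ = 1.97 ξ₂.
Substitute: (2·1.97 + 1) ξ₂ = 57.04 → ξ₂ = 11.55 mol/s, ξ₁ = 22.75 mol/s.
Outlet amounts (n = n₀ + Σ ν·ξ):
  G: 192.7 − 2(22.75) − 1(11.55) = 135.7
  B: 640.5 − 2(22.75) − 1(11.55) = 583.5
  D: 0 + 2(22.75) = 45.49
  A: 0 + 1(11.55) = 11.55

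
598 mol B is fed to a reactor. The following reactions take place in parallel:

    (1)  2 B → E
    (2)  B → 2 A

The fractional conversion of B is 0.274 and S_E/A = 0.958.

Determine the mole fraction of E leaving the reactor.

0.115

Conversion of B: B consumed = 0.274 × 598 = 163.9 mol = 2ξ₁ + 1ξ₂.
Selectivity: 1ξ₁ / (2ξ₂) = 0.958 → ξ₁ = 1.916 ξ₂.
Substitute: (2·1.916 + 1) ξ₂ = 163.9 → ξ₂ = 33.91 mol, ξ₁ = 64.97 mol.
Outlet amounts (n = n₀ + Σ ν·ξ):
  B: 598 − 2(64.97) − 1(33.91) = 434.1
  E: 0 + 1(64.97) = 64.97
  A: 0 + 2(33.91) = 67.82
Total out = 566.9 mol; y_E = 64.97 / 566.9 = 0.1146.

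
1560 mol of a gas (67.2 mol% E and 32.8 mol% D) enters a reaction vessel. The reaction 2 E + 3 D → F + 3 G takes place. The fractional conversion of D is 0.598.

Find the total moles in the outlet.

1460 mol

D reacted = 0.598 × 511.7 = 306 mol; ν_D = −3, so ξ = 306/3 = 102 mol.
Outlet amounts (n = n₀ + ν ξ):
  E: 1048 − 2(102) = 844.3
  D: 511.7 − 3(102) = 205.7
  F: 0 + 1(102) = 102
  G: 0 + 3(102) = 306
Total out = 844.3 + 205.7 + 102 + 306 = 1458 mol.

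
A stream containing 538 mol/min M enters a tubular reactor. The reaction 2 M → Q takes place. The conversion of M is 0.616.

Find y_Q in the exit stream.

0.445

M reacted = 0.616 × 538 = 331.4 mol/min; ν_M = −2, so ξ = 331.4/2 = 165.7 mol/min.
Outlet amounts (n = n₀ + ν ξ):
  M: 538 − 2(165.7) = 206.6
  Q: 0 + 1(165.7) = 165.7
Total out = 372.3 mol/min; y_Q = 165.7 / 372.3 = 0.4451.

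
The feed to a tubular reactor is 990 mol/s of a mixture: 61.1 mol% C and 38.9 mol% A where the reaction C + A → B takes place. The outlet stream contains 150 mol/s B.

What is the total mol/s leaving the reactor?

For B: n = n₀ + 1ξ → 150 = 0 + 1ξ, giving ξ = 150 mol/s.
Outlet amounts (n = n₀ + ν ξ):
  C: 604.9 − 1(150) = 454.9
  A: 385.1 − 1(150) = 235.1
  B: 0 + 1(150) = 150
Total out = 454.9 + 235.1 + 150 = 840 mol/s.

840 mol/s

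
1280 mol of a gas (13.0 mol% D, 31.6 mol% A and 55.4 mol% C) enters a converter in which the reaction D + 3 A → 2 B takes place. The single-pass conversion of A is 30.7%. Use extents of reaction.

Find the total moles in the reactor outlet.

1200 mol

A reacted = 0.307 × 404.5 = 124.2 mol; ν_A = −3, so ξ = 124.2/3 = 41.39 mol.
Outlet amounts (n = n₀ + ν ξ):
  D: 166.4 − 1(41.39) = 125
  A: 404.5 − 3(41.39) = 280.3
  B: 0 + 2(41.39) = 82.78
  C: 709.1 (inert)
Total out = 125 + 280.3 + 82.78 + 709.1 = 1197 mol.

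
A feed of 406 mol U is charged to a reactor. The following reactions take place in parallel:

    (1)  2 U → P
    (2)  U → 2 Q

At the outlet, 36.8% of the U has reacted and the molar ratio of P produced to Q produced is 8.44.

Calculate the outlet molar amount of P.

Conversion of U: U consumed = 0.368 × 406 = 149.4 mol = 2ξ₁ + 1ξ₂.
Selectivity: 1ξ₁ / (2ξ₂) = 8.44 → ξ₁ = 16.88 ξ₂.
Substitute: (2·16.88 + 1) ξ₂ = 149.4 → ξ₂ = 4.298 mol, ξ₁ = 72.55 mol.
Outlet amounts (n = n₀ + Σ ν·ξ):
  U: 406 − 2(72.55) − 1(4.298) = 256.6
  P: 0 + 1(72.55) = 72.55
  Q: 0 + 2(4.298) = 8.597

72.6 mol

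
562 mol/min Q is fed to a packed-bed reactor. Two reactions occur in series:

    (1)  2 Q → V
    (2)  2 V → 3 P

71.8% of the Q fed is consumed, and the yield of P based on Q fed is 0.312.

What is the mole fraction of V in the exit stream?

Conversion of Q: Q consumed = 2ξ₁ = 0.718 × 562 → ξ₁ = 201.8 mol/min.
Yield of P: 3ξ₂ / 562 = 0.312 → ξ₂ = 58.45 mol/min.
Outlet amounts (n = n₀ + Σ ν·ξ):
  Q: 562 − 2(201.8) = 158.5
  V: 0 + 1(201.8) − 2(58.45) = 84.86
  P: 0 + 3(58.45) = 175.3
Total out = 418.7 mol/min; y_V = 84.86 / 418.7 = 0.2027.

0.203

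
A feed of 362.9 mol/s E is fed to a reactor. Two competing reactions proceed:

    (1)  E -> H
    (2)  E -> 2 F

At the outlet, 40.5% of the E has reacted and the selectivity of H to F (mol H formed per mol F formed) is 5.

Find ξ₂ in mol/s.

ξ₂ = 13.4 mol/s

Conversion of E: E consumed = 0.405 × 362.9 = 147 mol/s = 1ξ₁ + 1ξ₂.
Selectivity: 1ξ₁ / (2ξ₂) = 5 → ξ₁ = 10 ξ₂.
Substitute: (1·10 + 1) ξ₂ = 147 → ξ₂ = 13.36 mol/s, ξ₁ = 133.6 mol/s.
Outlet amounts (n = n₀ + Σ ν·ξ):
  E: 362.9 − 1(133.6) − 1(13.36) = 215.9
  H: 0 + 1(133.6) = 133.6
  F: 0 + 2(13.36) = 26.72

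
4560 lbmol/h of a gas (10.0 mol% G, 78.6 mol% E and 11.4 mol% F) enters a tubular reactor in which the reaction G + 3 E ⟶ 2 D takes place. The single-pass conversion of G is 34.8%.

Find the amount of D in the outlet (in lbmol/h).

317 lbmol/h

G reacted = 0.348 × 456 = 158.7 lbmol/h; ν_G = −1, so ξ = 158.7/1 = 158.7 lbmol/h.
Outlet amounts (n = n₀ + ν ξ):
  G: 456 − 1(158.7) = 297.3
  E: 3584 − 3(158.7) = 3108
  D: 0 + 2(158.7) = 317.4
  F: 519.8 (inert)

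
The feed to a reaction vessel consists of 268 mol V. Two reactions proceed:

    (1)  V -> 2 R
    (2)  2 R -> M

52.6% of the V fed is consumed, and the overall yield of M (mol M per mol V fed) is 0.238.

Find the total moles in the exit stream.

Conversion of V: V consumed = 1ξ₁ = 0.526 × 268 → ξ₁ = 141 mol.
Yield of M: 1ξ₂ / 268 = 0.238 → ξ₂ = 63.78 mol.
Outlet amounts (n = n₀ + Σ ν·ξ):
  V: 268 − 1(141) = 127
  R: 0 + 2(141) − 2(63.78) = 154.4
  M: 0 + 1(63.78) = 63.78
Total out = 127 + 154.4 + 63.78 = 345.2 mol.

345 mol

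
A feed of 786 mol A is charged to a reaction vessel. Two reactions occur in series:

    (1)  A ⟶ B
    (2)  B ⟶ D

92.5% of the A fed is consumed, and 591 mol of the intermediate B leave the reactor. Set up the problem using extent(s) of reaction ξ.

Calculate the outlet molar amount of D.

136 mol

Conversion of A: A consumed = 1ξ₁ = 0.925 × 786 → ξ₁ = 727.1 mol.
B balance: n_B = 0 + 1ξ₁ − 1ξ₂ = 591 → ξ₂ = (1·727.1 − 591)/1 = 136.1 mol.
Outlet amounts (n = n₀ + Σ ν·ξ):
  A: 786 − 1(727.1) = 58.95
  B: 0 + 1(727.1) − 1(136.1) = 591
  D: 0 + 1(136.1) = 136.1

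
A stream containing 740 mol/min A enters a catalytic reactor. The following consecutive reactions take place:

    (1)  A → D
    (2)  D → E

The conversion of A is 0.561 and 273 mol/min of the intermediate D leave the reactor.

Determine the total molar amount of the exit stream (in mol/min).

740 mol/min

Conversion of A: A consumed = 1ξ₁ = 0.561 × 740 → ξ₁ = 415.1 mol/min.
D balance: n_D = 0 + 1ξ₁ − 1ξ₂ = 273 → ξ₂ = (1·415.1 − 273)/1 = 142.1 mol/min.
Outlet amounts (n = n₀ + Σ ν·ξ):
  A: 740 − 1(415.1) = 324.9
  D: 0 + 1(415.1) − 1(142.1) = 273
  E: 0 + 1(142.1) = 142.1
Total out = 324.9 + 273 + 142.1 = 740 mol/min.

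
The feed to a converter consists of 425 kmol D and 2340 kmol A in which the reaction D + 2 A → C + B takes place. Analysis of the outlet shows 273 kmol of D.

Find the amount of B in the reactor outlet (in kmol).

152 kmol

For D: n = n₀ − 1ξ → 273 = 425 − 1ξ, giving ξ = 152 kmol.
Outlet amounts (n = n₀ + ν ξ):
  D: 425 − 1(152) = 273
  A: 2340 − 2(152) = 2036
  C: 0 + 1(152) = 152
  B: 0 + 1(152) = 152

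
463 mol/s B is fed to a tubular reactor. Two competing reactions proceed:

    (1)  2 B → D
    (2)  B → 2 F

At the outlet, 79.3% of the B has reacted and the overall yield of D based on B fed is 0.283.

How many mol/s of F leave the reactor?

Yield of D: 1ξ₁ / 463 = 0.283 → ξ₁ = 131 mol/s.
Conversion of B: 2ξ₁ + 1ξ₂ = 0.793 × 463 = 367.2 → ξ₂ = 105.1 mol/s.
Outlet amounts (n = n₀ + Σ ν·ξ):
  B: 463 − 2(131) − 1(105.1) = 95.84
  D: 0 + 1(131) = 131
  F: 0 + 2(105.1) = 210.2

210 mol/s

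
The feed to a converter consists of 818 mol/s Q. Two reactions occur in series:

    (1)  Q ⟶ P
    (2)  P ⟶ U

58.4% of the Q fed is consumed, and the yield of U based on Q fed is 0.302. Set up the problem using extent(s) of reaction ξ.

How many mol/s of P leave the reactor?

231 mol/s

Conversion of Q: Q consumed = 1ξ₁ = 0.584 × 818 → ξ₁ = 477.7 mol/s.
Yield of U: 1ξ₂ / 818 = 0.302 → ξ₂ = 247 mol/s.
Outlet amounts (n = n₀ + Σ ν·ξ):
  Q: 818 − 1(477.7) = 340.3
  P: 0 + 1(477.7) − 1(247) = 230.7
  U: 0 + 1(247) = 247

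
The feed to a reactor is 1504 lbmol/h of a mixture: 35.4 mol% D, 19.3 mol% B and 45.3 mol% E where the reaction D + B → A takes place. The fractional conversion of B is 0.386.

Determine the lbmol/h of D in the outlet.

420 lbmol/h

B reacted = 0.386 × 290.3 = 112 lbmol/h; ν_B = −1, so ξ = 112/1 = 112 lbmol/h.
Outlet amounts (n = n₀ + ν ξ):
  D: 532.4 − 1(112) = 420.4
  B: 290.3 − 1(112) = 178.2
  A: 0 + 1(112) = 112
  E: 681.3 (inert)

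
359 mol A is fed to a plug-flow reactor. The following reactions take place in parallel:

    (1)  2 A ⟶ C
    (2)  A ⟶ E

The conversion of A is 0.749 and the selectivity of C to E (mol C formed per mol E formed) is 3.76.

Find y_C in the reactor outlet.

Conversion of A: A consumed = 0.749 × 359 = 268.9 mol = 2ξ₁ + 1ξ₂.
Selectivity: 1ξ₁ / (1ξ₂) = 3.76 → ξ₁ = 3.76 ξ₂.
Substitute: (2·3.76 + 1) ξ₂ = 268.9 → ξ₂ = 31.56 mol, ξ₁ = 118.7 mol.
Outlet amounts (n = n₀ + Σ ν·ξ):
  A: 359 − 2(118.7) − 1(31.56) = 90.11
  C: 0 + 1(118.7) = 118.7
  E: 0 + 1(31.56) = 31.56
Total out = 240.3 mol; y_C = 118.7 / 240.3 = 0.4938.

0.494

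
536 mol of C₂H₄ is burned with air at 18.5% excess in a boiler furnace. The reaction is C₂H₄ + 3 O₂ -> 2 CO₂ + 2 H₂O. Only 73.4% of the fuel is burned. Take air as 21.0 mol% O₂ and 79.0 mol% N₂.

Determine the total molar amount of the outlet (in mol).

9610 mol

Stoichiometric O₂ = 3 × 536 = 1608 mol; O₂ fed = 1608 × 1.185 = 1905 mol.
N₂ fed = 1905 × 79/21 = 7168 mol.
Fuel reacted = 0.734 × 536 → ξ = 393.4 mol.
Outlet (n = n₀ + ν ξ):
  C₂H₄: 536 − 1(393.4) = 142.6
  O₂: 1905 − 3(393.4) = 725.2
  N₂: 7168 (inert)
  CO₂: 0 + 2(393.4) = 786.8
  H₂O: 0 + 2(393.4) = 786.8
Total out = 142.6 + 725.2 + 7168 + 786.8 + 786.8 = 9610 mol.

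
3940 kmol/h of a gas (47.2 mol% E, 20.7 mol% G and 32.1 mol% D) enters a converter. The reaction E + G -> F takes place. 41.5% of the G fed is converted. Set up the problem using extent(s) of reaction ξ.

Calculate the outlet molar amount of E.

1520 kmol/h

G reacted = 0.415 × 815.6 = 338.5 kmol/h; ν_G = −1, so ξ = 338.5/1 = 338.5 kmol/h.
Outlet amounts (n = n₀ + ν ξ):
  E: 1860 − 1(338.5) = 1521
  G: 815.6 − 1(338.5) = 477.1
  F: 0 + 1(338.5) = 338.5
  D: 1265 (inert)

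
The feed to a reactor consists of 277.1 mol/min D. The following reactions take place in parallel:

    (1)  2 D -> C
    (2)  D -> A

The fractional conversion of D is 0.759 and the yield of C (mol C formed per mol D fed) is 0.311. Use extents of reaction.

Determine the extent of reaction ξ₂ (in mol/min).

Yield of C: 1ξ₁ / 277.1 = 0.311 → ξ₁ = 86.18 mol/min.
Conversion of D: 2ξ₁ + 1ξ₂ = 0.759 × 277.1 = 210.3 → ξ₂ = 37.96 mol/min.
Outlet amounts (n = n₀ + Σ ν·ξ):
  D: 277.1 − 2(86.18) − 1(37.96) = 66.78
  C: 0 + 1(86.18) = 86.18
  A: 0 + 1(37.96) = 37.96

ξ₂ = 38 mol/min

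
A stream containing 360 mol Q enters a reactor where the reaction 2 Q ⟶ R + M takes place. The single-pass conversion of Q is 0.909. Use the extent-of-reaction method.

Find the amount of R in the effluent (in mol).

Q reacted = 0.909 × 360 = 327.2 mol; ν_Q = −2, so ξ = 327.2/2 = 163.6 mol.
Outlet amounts (n = n₀ + ν ξ):
  Q: 360 − 2(163.6) = 32.76
  R: 0 + 1(163.6) = 163.6
  M: 0 + 1(163.6) = 163.6

164 mol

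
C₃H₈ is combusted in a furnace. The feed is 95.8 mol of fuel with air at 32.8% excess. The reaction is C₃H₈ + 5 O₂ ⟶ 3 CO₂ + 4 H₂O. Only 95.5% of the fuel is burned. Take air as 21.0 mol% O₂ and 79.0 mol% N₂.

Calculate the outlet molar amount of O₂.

Stoichiometric O₂ = 5 × 95.8 = 479 mol; O₂ fed = 479 × 1.328 = 636.1 mol.
N₂ fed = 636.1 × 79/21 = 2393 mol.
Fuel reacted = 0.955 × 95.8 → ξ = 91.49 mol.
Outlet (n = n₀ + ν ξ):
  C₃H₈: 95.8 − 1(91.49) = 4.311
  O₂: 636.1 − 5(91.49) = 178.7
  N₂: 2393 (inert)
  CO₂: 0 + 3(91.49) = 274.5
  H₂O: 0 + 4(91.49) = 366

179 mol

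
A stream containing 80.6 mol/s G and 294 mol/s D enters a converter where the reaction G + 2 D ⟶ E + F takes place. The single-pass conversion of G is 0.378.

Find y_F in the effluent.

0.0885

G reacted = 0.378 × 80.6 = 30.47 mol/s; ν_G = −1, so ξ = 30.47/1 = 30.47 mol/s.
Outlet amounts (n = n₀ + ν ξ):
  G: 80.6 − 1(30.47) = 50.13
  D: 294 − 2(30.47) = 233.1
  E: 0 + 1(30.47) = 30.47
  F: 0 + 1(30.47) = 30.47
Total out = 344.1 mol/s; y_F = 30.47 / 344.1 = 0.08853.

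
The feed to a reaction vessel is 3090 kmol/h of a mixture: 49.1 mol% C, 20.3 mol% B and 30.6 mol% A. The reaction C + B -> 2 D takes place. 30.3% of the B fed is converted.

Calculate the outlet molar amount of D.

380 kmol/h

B reacted = 0.303 × 627.3 = 190.1 kmol/h; ν_B = −1, so ξ = 190.1/1 = 190.1 kmol/h.
Outlet amounts (n = n₀ + ν ξ):
  C: 1517 − 1(190.1) = 1327
  B: 627.3 − 1(190.1) = 437.2
  D: 0 + 2(190.1) = 380.1
  A: 945.5 (inert)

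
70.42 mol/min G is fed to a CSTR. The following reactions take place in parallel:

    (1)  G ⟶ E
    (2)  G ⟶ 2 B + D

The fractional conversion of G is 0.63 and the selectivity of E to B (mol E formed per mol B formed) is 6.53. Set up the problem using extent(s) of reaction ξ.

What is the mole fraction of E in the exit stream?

0.537

Conversion of G: G consumed = 0.63 × 70.42 = 44.36 mol/min = 1ξ₁ + 1ξ₂.
Selectivity: 1ξ₁ / (2ξ₂) = 6.53 → ξ₁ = 13.06 ξ₂.
Substitute: (1·13.06 + 1) ξ₂ = 44.36 → ξ₂ = 3.155 mol/min, ξ₁ = 41.21 mol/min.
Outlet amounts (n = n₀ + Σ ν·ξ):
  G: 70.42 − 1(41.21) − 1(3.155) = 26.06
  E: 0 + 1(41.21) = 41.21
  B: 0 + 2(3.155) = 6.311
  D: 0 + 1(3.155) = 3.155
Total out = 76.73 mol/min; y_E = 41.21 / 76.73 = 0.5371.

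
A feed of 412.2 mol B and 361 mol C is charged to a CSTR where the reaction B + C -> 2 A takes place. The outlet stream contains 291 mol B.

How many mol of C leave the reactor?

240 mol

For B: n = n₀ − 1ξ → 291 = 412.2 − 1ξ, giving ξ = 121.2 mol.
Outlet amounts (n = n₀ + ν ξ):
  B: 412.2 − 1(121.2) = 291
  C: 361 − 1(121.2) = 239.8
  A: 0 + 2(121.2) = 242.4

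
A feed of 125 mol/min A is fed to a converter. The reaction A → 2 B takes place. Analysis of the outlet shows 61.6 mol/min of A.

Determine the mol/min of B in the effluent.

127 mol/min

For A: n = n₀ − 1ξ → 61.6 = 125 − 1ξ, giving ξ = 63.4 mol/min.
Outlet amounts (n = n₀ + ν ξ):
  A: 125 − 1(63.4) = 61.6
  B: 0 + 2(63.4) = 126.8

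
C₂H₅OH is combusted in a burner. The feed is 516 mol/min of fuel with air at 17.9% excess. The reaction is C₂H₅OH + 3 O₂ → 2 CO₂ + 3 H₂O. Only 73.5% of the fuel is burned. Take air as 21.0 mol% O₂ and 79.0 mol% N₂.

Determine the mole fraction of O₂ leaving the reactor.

0.0717

Stoichiometric O₂ = 3 × 516 = 1548 mol/min; O₂ fed = 1548 × 1.179 = 1825 mol/min.
N₂ fed = 1825 × 79/21 = 6866 mol/min.
Fuel reacted = 0.735 × 516 → ξ = 379.3 mol/min.
Outlet (n = n₀ + ν ξ):
  C₂H₅OH: 516 − 1(379.3) = 136.7
  O₂: 1825 − 3(379.3) = 687.3
  N₂: 6866 (inert)
  CO₂: 0 + 2(379.3) = 758.5
  H₂O: 0 + 3(379.3) = 1138
Total out = 9586 mol/min; y_O₂ = 687.3 / 9586 = 0.0717.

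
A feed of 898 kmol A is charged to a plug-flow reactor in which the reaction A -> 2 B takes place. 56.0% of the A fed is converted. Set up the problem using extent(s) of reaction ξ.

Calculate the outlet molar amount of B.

A reacted = 0.56 × 898 = 502.9 kmol; ν_A = −1, so ξ = 502.9/1 = 502.9 kmol.
Outlet amounts (n = n₀ + ν ξ):
  A: 898 − 1(502.9) = 395.1
  B: 0 + 2(502.9) = 1006

1010 kmol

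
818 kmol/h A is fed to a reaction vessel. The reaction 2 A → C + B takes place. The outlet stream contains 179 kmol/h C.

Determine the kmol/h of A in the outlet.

For C: n = n₀ + 1ξ → 179 = 0 + 1ξ, giving ξ = 179 kmol/h.
Outlet amounts (n = n₀ + ν ξ):
  A: 818 − 2(179) = 460
  C: 0 + 1(179) = 179
  B: 0 + 1(179) = 179

460 kmol/h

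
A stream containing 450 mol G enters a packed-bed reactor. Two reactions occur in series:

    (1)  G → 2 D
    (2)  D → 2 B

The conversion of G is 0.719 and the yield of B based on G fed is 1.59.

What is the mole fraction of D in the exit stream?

0.256

Conversion of G: G consumed = 1ξ₁ = 0.719 × 450 → ξ₁ = 323.6 mol.
Yield of B: 2ξ₂ / 450 = 1.59 → ξ₂ = 357.8 mol.
Outlet amounts (n = n₀ + Σ ν·ξ):
  G: 450 − 1(323.6) = 126.4
  D: 0 + 2(323.6) − 1(357.8) = 289.4
  B: 0 + 2(357.8) = 715.5
Total out = 1131 mol; y_D = 289.4 / 1131 = 0.2558.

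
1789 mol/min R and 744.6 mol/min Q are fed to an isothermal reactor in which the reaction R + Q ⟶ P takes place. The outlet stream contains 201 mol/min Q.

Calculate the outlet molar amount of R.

1250 mol/min

For Q: n = n₀ − 1ξ → 201 = 744.6 − 1ξ, giving ξ = 543.6 mol/min.
Outlet amounts (n = n₀ + ν ξ):
  R: 1789 − 1(543.6) = 1245
  Q: 744.6 − 1(543.6) = 201
  P: 0 + 1(543.6) = 543.6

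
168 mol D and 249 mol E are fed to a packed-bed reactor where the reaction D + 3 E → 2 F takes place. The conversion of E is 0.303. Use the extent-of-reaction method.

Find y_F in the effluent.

0.137

E reacted = 0.303 × 249 = 75.45 mol; ν_E = −3, so ξ = 75.45/3 = 25.15 mol.
Outlet amounts (n = n₀ + ν ξ):
  D: 168 − 1(25.15) = 142.9
  E: 249 − 3(25.15) = 173.6
  F: 0 + 2(25.15) = 50.3
Total out = 366.7 mol; y_F = 50.3 / 366.7 = 0.1372.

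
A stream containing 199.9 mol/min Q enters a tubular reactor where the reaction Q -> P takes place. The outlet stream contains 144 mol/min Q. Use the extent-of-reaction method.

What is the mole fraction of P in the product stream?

0.28

For Q: n = n₀ − 1ξ → 144 = 199.9 − 1ξ, giving ξ = 55.9 mol/min.
Outlet amounts (n = n₀ + ν ξ):
  Q: 199.9 − 1(55.9) = 144
  P: 0 + 1(55.9) = 55.9
Total out = 199.9 mol/min; y_P = 55.9 / 199.9 = 0.2796.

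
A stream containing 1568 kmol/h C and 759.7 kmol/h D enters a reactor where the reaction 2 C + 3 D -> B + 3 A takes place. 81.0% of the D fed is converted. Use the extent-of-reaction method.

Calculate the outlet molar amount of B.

D reacted = 0.81 × 759.7 = 615.4 kmol/h; ν_D = −3, so ξ = 615.4/3 = 205.1 kmol/h.
Outlet amounts (n = n₀ + ν ξ):
  C: 1568 − 2(205.1) = 1158
  D: 759.7 − 3(205.1) = 144.3
  B: 0 + 1(205.1) = 205.1
  A: 0 + 3(205.1) = 615.4

205 kmol/h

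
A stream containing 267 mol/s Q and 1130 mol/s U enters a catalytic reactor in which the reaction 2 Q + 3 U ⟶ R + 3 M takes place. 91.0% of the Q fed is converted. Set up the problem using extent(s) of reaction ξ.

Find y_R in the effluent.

0.0952

Q reacted = 0.91 × 267 = 243 mol/s; ν_Q = −2, so ξ = 243/2 = 121.5 mol/s.
Outlet amounts (n = n₀ + ν ξ):
  Q: 267 − 2(121.5) = 24.03
  U: 1130 − 3(121.5) = 765.5
  R: 0 + 1(121.5) = 121.5
  M: 0 + 3(121.5) = 364.5
Total out = 1276 mol/s; y_R = 121.5 / 1276 = 0.09524.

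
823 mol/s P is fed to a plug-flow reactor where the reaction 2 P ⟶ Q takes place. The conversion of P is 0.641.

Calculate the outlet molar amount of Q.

264 mol/s

P reacted = 0.641 × 823 = 527.5 mol/s; ν_P = −2, so ξ = 527.5/2 = 263.8 mol/s.
Outlet amounts (n = n₀ + ν ξ):
  P: 823 − 2(263.8) = 295.5
  Q: 0 + 1(263.8) = 263.8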